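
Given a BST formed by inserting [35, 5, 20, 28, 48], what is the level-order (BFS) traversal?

Tree insertion order: [35, 5, 20, 28, 48]
Tree (level-order array): [35, 5, 48, None, 20, None, None, None, 28]
BFS from the root, enqueuing left then right child of each popped node:
  queue [35] -> pop 35, enqueue [5, 48], visited so far: [35]
  queue [5, 48] -> pop 5, enqueue [20], visited so far: [35, 5]
  queue [48, 20] -> pop 48, enqueue [none], visited so far: [35, 5, 48]
  queue [20] -> pop 20, enqueue [28], visited so far: [35, 5, 48, 20]
  queue [28] -> pop 28, enqueue [none], visited so far: [35, 5, 48, 20, 28]
Result: [35, 5, 48, 20, 28]


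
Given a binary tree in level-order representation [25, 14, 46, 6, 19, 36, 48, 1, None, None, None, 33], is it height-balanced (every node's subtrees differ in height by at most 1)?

Tree (level-order array): [25, 14, 46, 6, 19, 36, 48, 1, None, None, None, 33]
Definition: a tree is height-balanced if, at every node, |h(left) - h(right)| <= 1 (empty subtree has height -1).
Bottom-up per-node check:
  node 1: h_left=-1, h_right=-1, diff=0 [OK], height=0
  node 6: h_left=0, h_right=-1, diff=1 [OK], height=1
  node 19: h_left=-1, h_right=-1, diff=0 [OK], height=0
  node 14: h_left=1, h_right=0, diff=1 [OK], height=2
  node 33: h_left=-1, h_right=-1, diff=0 [OK], height=0
  node 36: h_left=0, h_right=-1, diff=1 [OK], height=1
  node 48: h_left=-1, h_right=-1, diff=0 [OK], height=0
  node 46: h_left=1, h_right=0, diff=1 [OK], height=2
  node 25: h_left=2, h_right=2, diff=0 [OK], height=3
All nodes satisfy the balance condition.
Result: Balanced


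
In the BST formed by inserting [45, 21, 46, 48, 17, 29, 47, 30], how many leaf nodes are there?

Tree built from: [45, 21, 46, 48, 17, 29, 47, 30]
Tree (level-order array): [45, 21, 46, 17, 29, None, 48, None, None, None, 30, 47]
Rule: A leaf has 0 children.
Per-node child counts:
  node 45: 2 child(ren)
  node 21: 2 child(ren)
  node 17: 0 child(ren)
  node 29: 1 child(ren)
  node 30: 0 child(ren)
  node 46: 1 child(ren)
  node 48: 1 child(ren)
  node 47: 0 child(ren)
Matching nodes: [17, 30, 47]
Count of leaf nodes: 3


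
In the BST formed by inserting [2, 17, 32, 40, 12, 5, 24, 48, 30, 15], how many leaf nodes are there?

Tree built from: [2, 17, 32, 40, 12, 5, 24, 48, 30, 15]
Tree (level-order array): [2, None, 17, 12, 32, 5, 15, 24, 40, None, None, None, None, None, 30, None, 48]
Rule: A leaf has 0 children.
Per-node child counts:
  node 2: 1 child(ren)
  node 17: 2 child(ren)
  node 12: 2 child(ren)
  node 5: 0 child(ren)
  node 15: 0 child(ren)
  node 32: 2 child(ren)
  node 24: 1 child(ren)
  node 30: 0 child(ren)
  node 40: 1 child(ren)
  node 48: 0 child(ren)
Matching nodes: [5, 15, 30, 48]
Count of leaf nodes: 4


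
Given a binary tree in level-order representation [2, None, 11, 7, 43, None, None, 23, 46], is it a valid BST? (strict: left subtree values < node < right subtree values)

Level-order array: [2, None, 11, 7, 43, None, None, 23, 46]
Validate using subtree bounds (lo, hi): at each node, require lo < value < hi,
then recurse left with hi=value and right with lo=value.
Preorder trace (stopping at first violation):
  at node 2 with bounds (-inf, +inf): OK
  at node 11 with bounds (2, +inf): OK
  at node 7 with bounds (2, 11): OK
  at node 43 with bounds (11, +inf): OK
  at node 23 with bounds (11, 43): OK
  at node 46 with bounds (43, +inf): OK
No violation found at any node.
Result: Valid BST


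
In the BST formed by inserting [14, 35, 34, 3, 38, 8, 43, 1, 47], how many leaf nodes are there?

Tree built from: [14, 35, 34, 3, 38, 8, 43, 1, 47]
Tree (level-order array): [14, 3, 35, 1, 8, 34, 38, None, None, None, None, None, None, None, 43, None, 47]
Rule: A leaf has 0 children.
Per-node child counts:
  node 14: 2 child(ren)
  node 3: 2 child(ren)
  node 1: 0 child(ren)
  node 8: 0 child(ren)
  node 35: 2 child(ren)
  node 34: 0 child(ren)
  node 38: 1 child(ren)
  node 43: 1 child(ren)
  node 47: 0 child(ren)
Matching nodes: [1, 8, 34, 47]
Count of leaf nodes: 4


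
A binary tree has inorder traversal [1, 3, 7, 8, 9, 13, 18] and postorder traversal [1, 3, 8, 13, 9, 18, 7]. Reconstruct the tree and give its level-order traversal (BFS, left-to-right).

Inorder:   [1, 3, 7, 8, 9, 13, 18]
Postorder: [1, 3, 8, 13, 9, 18, 7]
Algorithm: postorder visits root last, so walk postorder right-to-left;
each value is the root of the current inorder slice — split it at that
value, recurse on the right subtree first, then the left.
Recursive splits:
  root=7; inorder splits into left=[1, 3], right=[8, 9, 13, 18]
  root=18; inorder splits into left=[8, 9, 13], right=[]
  root=9; inorder splits into left=[8], right=[13]
  root=13; inorder splits into left=[], right=[]
  root=8; inorder splits into left=[], right=[]
  root=3; inorder splits into left=[1], right=[]
  root=1; inorder splits into left=[], right=[]
Reconstructed level-order: [7, 3, 18, 1, 9, 8, 13]


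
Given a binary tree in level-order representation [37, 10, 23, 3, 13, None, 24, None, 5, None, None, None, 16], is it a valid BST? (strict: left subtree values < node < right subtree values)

Level-order array: [37, 10, 23, 3, 13, None, 24, None, 5, None, None, None, 16]
Validate using subtree bounds (lo, hi): at each node, require lo < value < hi,
then recurse left with hi=value and right with lo=value.
Preorder trace (stopping at first violation):
  at node 37 with bounds (-inf, +inf): OK
  at node 10 with bounds (-inf, 37): OK
  at node 3 with bounds (-inf, 10): OK
  at node 5 with bounds (3, 10): OK
  at node 13 with bounds (10, 37): OK
  at node 23 with bounds (37, +inf): VIOLATION
Node 23 violates its bound: not (37 < 23 < +inf).
Result: Not a valid BST


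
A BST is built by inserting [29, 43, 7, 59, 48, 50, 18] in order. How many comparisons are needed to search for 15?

Search path for 15: 29 -> 7 -> 18
Found: False
Comparisons: 3


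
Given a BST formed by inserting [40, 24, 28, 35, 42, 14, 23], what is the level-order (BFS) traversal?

Tree insertion order: [40, 24, 28, 35, 42, 14, 23]
Tree (level-order array): [40, 24, 42, 14, 28, None, None, None, 23, None, 35]
BFS from the root, enqueuing left then right child of each popped node:
  queue [40] -> pop 40, enqueue [24, 42], visited so far: [40]
  queue [24, 42] -> pop 24, enqueue [14, 28], visited so far: [40, 24]
  queue [42, 14, 28] -> pop 42, enqueue [none], visited so far: [40, 24, 42]
  queue [14, 28] -> pop 14, enqueue [23], visited so far: [40, 24, 42, 14]
  queue [28, 23] -> pop 28, enqueue [35], visited so far: [40, 24, 42, 14, 28]
  queue [23, 35] -> pop 23, enqueue [none], visited so far: [40, 24, 42, 14, 28, 23]
  queue [35] -> pop 35, enqueue [none], visited so far: [40, 24, 42, 14, 28, 23, 35]
Result: [40, 24, 42, 14, 28, 23, 35]


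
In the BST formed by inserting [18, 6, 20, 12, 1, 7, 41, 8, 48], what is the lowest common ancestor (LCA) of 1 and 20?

Tree insertion order: [18, 6, 20, 12, 1, 7, 41, 8, 48]
Tree (level-order array): [18, 6, 20, 1, 12, None, 41, None, None, 7, None, None, 48, None, 8]
In a BST, the LCA of p=1, q=20 is the first node v on the
root-to-leaf path with p <= v <= q (go left if both < v, right if both > v).
Walk from root:
  at 18: 1 <= 18 <= 20, this is the LCA
LCA = 18


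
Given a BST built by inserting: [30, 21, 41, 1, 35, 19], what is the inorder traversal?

Tree insertion order: [30, 21, 41, 1, 35, 19]
Tree (level-order array): [30, 21, 41, 1, None, 35, None, None, 19]
Inorder traversal: [1, 19, 21, 30, 35, 41]


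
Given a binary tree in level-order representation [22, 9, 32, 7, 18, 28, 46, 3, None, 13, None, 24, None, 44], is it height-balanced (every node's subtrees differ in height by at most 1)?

Tree (level-order array): [22, 9, 32, 7, 18, 28, 46, 3, None, 13, None, 24, None, 44]
Definition: a tree is height-balanced if, at every node, |h(left) - h(right)| <= 1 (empty subtree has height -1).
Bottom-up per-node check:
  node 3: h_left=-1, h_right=-1, diff=0 [OK], height=0
  node 7: h_left=0, h_right=-1, diff=1 [OK], height=1
  node 13: h_left=-1, h_right=-1, diff=0 [OK], height=0
  node 18: h_left=0, h_right=-1, diff=1 [OK], height=1
  node 9: h_left=1, h_right=1, diff=0 [OK], height=2
  node 24: h_left=-1, h_right=-1, diff=0 [OK], height=0
  node 28: h_left=0, h_right=-1, diff=1 [OK], height=1
  node 44: h_left=-1, h_right=-1, diff=0 [OK], height=0
  node 46: h_left=0, h_right=-1, diff=1 [OK], height=1
  node 32: h_left=1, h_right=1, diff=0 [OK], height=2
  node 22: h_left=2, h_right=2, diff=0 [OK], height=3
All nodes satisfy the balance condition.
Result: Balanced


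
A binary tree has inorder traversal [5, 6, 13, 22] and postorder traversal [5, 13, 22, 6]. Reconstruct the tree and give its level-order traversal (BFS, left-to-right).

Inorder:   [5, 6, 13, 22]
Postorder: [5, 13, 22, 6]
Algorithm: postorder visits root last, so walk postorder right-to-left;
each value is the root of the current inorder slice — split it at that
value, recurse on the right subtree first, then the left.
Recursive splits:
  root=6; inorder splits into left=[5], right=[13, 22]
  root=22; inorder splits into left=[13], right=[]
  root=13; inorder splits into left=[], right=[]
  root=5; inorder splits into left=[], right=[]
Reconstructed level-order: [6, 5, 22, 13]


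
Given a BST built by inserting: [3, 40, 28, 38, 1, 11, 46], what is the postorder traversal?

Tree insertion order: [3, 40, 28, 38, 1, 11, 46]
Tree (level-order array): [3, 1, 40, None, None, 28, 46, 11, 38]
Postorder traversal: [1, 11, 38, 28, 46, 40, 3]


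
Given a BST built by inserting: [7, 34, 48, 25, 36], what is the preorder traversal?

Tree insertion order: [7, 34, 48, 25, 36]
Tree (level-order array): [7, None, 34, 25, 48, None, None, 36]
Preorder traversal: [7, 34, 25, 48, 36]


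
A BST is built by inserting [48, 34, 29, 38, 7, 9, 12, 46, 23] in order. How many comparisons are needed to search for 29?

Search path for 29: 48 -> 34 -> 29
Found: True
Comparisons: 3


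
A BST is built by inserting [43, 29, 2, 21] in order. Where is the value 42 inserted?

Starting tree (level order): [43, 29, None, 2, None, None, 21]
Insertion path: 43 -> 29
Result: insert 42 as right child of 29
Final tree (level order): [43, 29, None, 2, 42, None, 21]


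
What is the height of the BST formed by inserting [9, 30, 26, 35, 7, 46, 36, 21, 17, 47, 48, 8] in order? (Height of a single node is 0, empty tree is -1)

Insertion order: [9, 30, 26, 35, 7, 46, 36, 21, 17, 47, 48, 8]
Tree (level-order array): [9, 7, 30, None, 8, 26, 35, None, None, 21, None, None, 46, 17, None, 36, 47, None, None, None, None, None, 48]
Compute height bottom-up (empty subtree = -1):
  height(8) = 1 + max(-1, -1) = 0
  height(7) = 1 + max(-1, 0) = 1
  height(17) = 1 + max(-1, -1) = 0
  height(21) = 1 + max(0, -1) = 1
  height(26) = 1 + max(1, -1) = 2
  height(36) = 1 + max(-1, -1) = 0
  height(48) = 1 + max(-1, -1) = 0
  height(47) = 1 + max(-1, 0) = 1
  height(46) = 1 + max(0, 1) = 2
  height(35) = 1 + max(-1, 2) = 3
  height(30) = 1 + max(2, 3) = 4
  height(9) = 1 + max(1, 4) = 5
Height = 5


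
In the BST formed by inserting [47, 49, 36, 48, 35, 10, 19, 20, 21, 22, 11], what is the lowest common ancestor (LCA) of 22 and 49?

Tree insertion order: [47, 49, 36, 48, 35, 10, 19, 20, 21, 22, 11]
Tree (level-order array): [47, 36, 49, 35, None, 48, None, 10, None, None, None, None, 19, 11, 20, None, None, None, 21, None, 22]
In a BST, the LCA of p=22, q=49 is the first node v on the
root-to-leaf path with p <= v <= q (go left if both < v, right if both > v).
Walk from root:
  at 47: 22 <= 47 <= 49, this is the LCA
LCA = 47


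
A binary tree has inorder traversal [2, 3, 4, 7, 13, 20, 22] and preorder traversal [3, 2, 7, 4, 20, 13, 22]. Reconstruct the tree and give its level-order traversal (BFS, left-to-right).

Inorder:  [2, 3, 4, 7, 13, 20, 22]
Preorder: [3, 2, 7, 4, 20, 13, 22]
Algorithm: preorder visits root first, so consume preorder in order;
for each root, split the current inorder slice at that value into
left-subtree inorder and right-subtree inorder, then recurse.
Recursive splits:
  root=3; inorder splits into left=[2], right=[4, 7, 13, 20, 22]
  root=2; inorder splits into left=[], right=[]
  root=7; inorder splits into left=[4], right=[13, 20, 22]
  root=4; inorder splits into left=[], right=[]
  root=20; inorder splits into left=[13], right=[22]
  root=13; inorder splits into left=[], right=[]
  root=22; inorder splits into left=[], right=[]
Reconstructed level-order: [3, 2, 7, 4, 20, 13, 22]


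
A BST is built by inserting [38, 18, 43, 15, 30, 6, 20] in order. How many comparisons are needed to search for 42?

Search path for 42: 38 -> 43
Found: False
Comparisons: 2


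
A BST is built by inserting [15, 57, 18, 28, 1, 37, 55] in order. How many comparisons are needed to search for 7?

Search path for 7: 15 -> 1
Found: False
Comparisons: 2


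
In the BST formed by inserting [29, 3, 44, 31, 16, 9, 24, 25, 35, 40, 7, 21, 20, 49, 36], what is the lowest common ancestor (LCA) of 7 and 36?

Tree insertion order: [29, 3, 44, 31, 16, 9, 24, 25, 35, 40, 7, 21, 20, 49, 36]
Tree (level-order array): [29, 3, 44, None, 16, 31, 49, 9, 24, None, 35, None, None, 7, None, 21, 25, None, 40, None, None, 20, None, None, None, 36]
In a BST, the LCA of p=7, q=36 is the first node v on the
root-to-leaf path with p <= v <= q (go left if both < v, right if both > v).
Walk from root:
  at 29: 7 <= 29 <= 36, this is the LCA
LCA = 29


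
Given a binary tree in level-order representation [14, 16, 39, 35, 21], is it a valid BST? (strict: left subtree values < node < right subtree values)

Level-order array: [14, 16, 39, 35, 21]
Validate using subtree bounds (lo, hi): at each node, require lo < value < hi,
then recurse left with hi=value and right with lo=value.
Preorder trace (stopping at first violation):
  at node 14 with bounds (-inf, +inf): OK
  at node 16 with bounds (-inf, 14): VIOLATION
Node 16 violates its bound: not (-inf < 16 < 14).
Result: Not a valid BST


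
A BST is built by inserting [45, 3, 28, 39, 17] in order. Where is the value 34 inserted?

Starting tree (level order): [45, 3, None, None, 28, 17, 39]
Insertion path: 45 -> 3 -> 28 -> 39
Result: insert 34 as left child of 39
Final tree (level order): [45, 3, None, None, 28, 17, 39, None, None, 34]


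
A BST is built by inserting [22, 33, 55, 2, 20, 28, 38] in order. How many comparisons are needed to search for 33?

Search path for 33: 22 -> 33
Found: True
Comparisons: 2


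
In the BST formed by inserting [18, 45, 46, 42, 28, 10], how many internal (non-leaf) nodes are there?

Tree built from: [18, 45, 46, 42, 28, 10]
Tree (level-order array): [18, 10, 45, None, None, 42, 46, 28]
Rule: An internal node has at least one child.
Per-node child counts:
  node 18: 2 child(ren)
  node 10: 0 child(ren)
  node 45: 2 child(ren)
  node 42: 1 child(ren)
  node 28: 0 child(ren)
  node 46: 0 child(ren)
Matching nodes: [18, 45, 42]
Count of internal (non-leaf) nodes: 3


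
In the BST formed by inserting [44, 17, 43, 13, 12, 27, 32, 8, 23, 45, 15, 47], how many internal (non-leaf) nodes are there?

Tree built from: [44, 17, 43, 13, 12, 27, 32, 8, 23, 45, 15, 47]
Tree (level-order array): [44, 17, 45, 13, 43, None, 47, 12, 15, 27, None, None, None, 8, None, None, None, 23, 32]
Rule: An internal node has at least one child.
Per-node child counts:
  node 44: 2 child(ren)
  node 17: 2 child(ren)
  node 13: 2 child(ren)
  node 12: 1 child(ren)
  node 8: 0 child(ren)
  node 15: 0 child(ren)
  node 43: 1 child(ren)
  node 27: 2 child(ren)
  node 23: 0 child(ren)
  node 32: 0 child(ren)
  node 45: 1 child(ren)
  node 47: 0 child(ren)
Matching nodes: [44, 17, 13, 12, 43, 27, 45]
Count of internal (non-leaf) nodes: 7


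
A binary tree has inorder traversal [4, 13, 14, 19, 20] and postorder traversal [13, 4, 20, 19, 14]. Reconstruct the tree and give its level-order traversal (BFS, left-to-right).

Inorder:   [4, 13, 14, 19, 20]
Postorder: [13, 4, 20, 19, 14]
Algorithm: postorder visits root last, so walk postorder right-to-left;
each value is the root of the current inorder slice — split it at that
value, recurse on the right subtree first, then the left.
Recursive splits:
  root=14; inorder splits into left=[4, 13], right=[19, 20]
  root=19; inorder splits into left=[], right=[20]
  root=20; inorder splits into left=[], right=[]
  root=4; inorder splits into left=[], right=[13]
  root=13; inorder splits into left=[], right=[]
Reconstructed level-order: [14, 4, 19, 13, 20]


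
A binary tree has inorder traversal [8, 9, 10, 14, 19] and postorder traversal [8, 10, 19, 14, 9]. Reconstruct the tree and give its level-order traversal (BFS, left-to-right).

Inorder:   [8, 9, 10, 14, 19]
Postorder: [8, 10, 19, 14, 9]
Algorithm: postorder visits root last, so walk postorder right-to-left;
each value is the root of the current inorder slice — split it at that
value, recurse on the right subtree first, then the left.
Recursive splits:
  root=9; inorder splits into left=[8], right=[10, 14, 19]
  root=14; inorder splits into left=[10], right=[19]
  root=19; inorder splits into left=[], right=[]
  root=10; inorder splits into left=[], right=[]
  root=8; inorder splits into left=[], right=[]
Reconstructed level-order: [9, 8, 14, 10, 19]


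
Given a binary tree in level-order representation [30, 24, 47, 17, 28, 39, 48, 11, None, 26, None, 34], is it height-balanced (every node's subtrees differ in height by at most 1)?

Tree (level-order array): [30, 24, 47, 17, 28, 39, 48, 11, None, 26, None, 34]
Definition: a tree is height-balanced if, at every node, |h(left) - h(right)| <= 1 (empty subtree has height -1).
Bottom-up per-node check:
  node 11: h_left=-1, h_right=-1, diff=0 [OK], height=0
  node 17: h_left=0, h_right=-1, diff=1 [OK], height=1
  node 26: h_left=-1, h_right=-1, diff=0 [OK], height=0
  node 28: h_left=0, h_right=-1, diff=1 [OK], height=1
  node 24: h_left=1, h_right=1, diff=0 [OK], height=2
  node 34: h_left=-1, h_right=-1, diff=0 [OK], height=0
  node 39: h_left=0, h_right=-1, diff=1 [OK], height=1
  node 48: h_left=-1, h_right=-1, diff=0 [OK], height=0
  node 47: h_left=1, h_right=0, diff=1 [OK], height=2
  node 30: h_left=2, h_right=2, diff=0 [OK], height=3
All nodes satisfy the balance condition.
Result: Balanced


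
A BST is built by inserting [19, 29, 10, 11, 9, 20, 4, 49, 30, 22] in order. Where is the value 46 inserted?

Starting tree (level order): [19, 10, 29, 9, 11, 20, 49, 4, None, None, None, None, 22, 30]
Insertion path: 19 -> 29 -> 49 -> 30
Result: insert 46 as right child of 30
Final tree (level order): [19, 10, 29, 9, 11, 20, 49, 4, None, None, None, None, 22, 30, None, None, None, None, None, None, 46]


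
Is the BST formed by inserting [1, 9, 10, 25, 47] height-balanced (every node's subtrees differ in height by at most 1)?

Tree (level-order array): [1, None, 9, None, 10, None, 25, None, 47]
Definition: a tree is height-balanced if, at every node, |h(left) - h(right)| <= 1 (empty subtree has height -1).
Bottom-up per-node check:
  node 47: h_left=-1, h_right=-1, diff=0 [OK], height=0
  node 25: h_left=-1, h_right=0, diff=1 [OK], height=1
  node 10: h_left=-1, h_right=1, diff=2 [FAIL (|-1-1|=2 > 1)], height=2
  node 9: h_left=-1, h_right=2, diff=3 [FAIL (|-1-2|=3 > 1)], height=3
  node 1: h_left=-1, h_right=3, diff=4 [FAIL (|-1-3|=4 > 1)], height=4
Node 10 violates the condition: |-1 - 1| = 2 > 1.
Result: Not balanced


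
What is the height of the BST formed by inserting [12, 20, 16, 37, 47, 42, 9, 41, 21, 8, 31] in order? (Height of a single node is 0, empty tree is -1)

Insertion order: [12, 20, 16, 37, 47, 42, 9, 41, 21, 8, 31]
Tree (level-order array): [12, 9, 20, 8, None, 16, 37, None, None, None, None, 21, 47, None, 31, 42, None, None, None, 41]
Compute height bottom-up (empty subtree = -1):
  height(8) = 1 + max(-1, -1) = 0
  height(9) = 1 + max(0, -1) = 1
  height(16) = 1 + max(-1, -1) = 0
  height(31) = 1 + max(-1, -1) = 0
  height(21) = 1 + max(-1, 0) = 1
  height(41) = 1 + max(-1, -1) = 0
  height(42) = 1 + max(0, -1) = 1
  height(47) = 1 + max(1, -1) = 2
  height(37) = 1 + max(1, 2) = 3
  height(20) = 1 + max(0, 3) = 4
  height(12) = 1 + max(1, 4) = 5
Height = 5


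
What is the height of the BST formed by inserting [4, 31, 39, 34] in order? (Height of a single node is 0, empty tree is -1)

Insertion order: [4, 31, 39, 34]
Tree (level-order array): [4, None, 31, None, 39, 34]
Compute height bottom-up (empty subtree = -1):
  height(34) = 1 + max(-1, -1) = 0
  height(39) = 1 + max(0, -1) = 1
  height(31) = 1 + max(-1, 1) = 2
  height(4) = 1 + max(-1, 2) = 3
Height = 3


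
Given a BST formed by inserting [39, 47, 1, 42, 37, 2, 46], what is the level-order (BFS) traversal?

Tree insertion order: [39, 47, 1, 42, 37, 2, 46]
Tree (level-order array): [39, 1, 47, None, 37, 42, None, 2, None, None, 46]
BFS from the root, enqueuing left then right child of each popped node:
  queue [39] -> pop 39, enqueue [1, 47], visited so far: [39]
  queue [1, 47] -> pop 1, enqueue [37], visited so far: [39, 1]
  queue [47, 37] -> pop 47, enqueue [42], visited so far: [39, 1, 47]
  queue [37, 42] -> pop 37, enqueue [2], visited so far: [39, 1, 47, 37]
  queue [42, 2] -> pop 42, enqueue [46], visited so far: [39, 1, 47, 37, 42]
  queue [2, 46] -> pop 2, enqueue [none], visited so far: [39, 1, 47, 37, 42, 2]
  queue [46] -> pop 46, enqueue [none], visited so far: [39, 1, 47, 37, 42, 2, 46]
Result: [39, 1, 47, 37, 42, 2, 46]


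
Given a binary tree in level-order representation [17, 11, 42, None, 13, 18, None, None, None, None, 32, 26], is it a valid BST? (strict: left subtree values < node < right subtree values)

Level-order array: [17, 11, 42, None, 13, 18, None, None, None, None, 32, 26]
Validate using subtree bounds (lo, hi): at each node, require lo < value < hi,
then recurse left with hi=value and right with lo=value.
Preorder trace (stopping at first violation):
  at node 17 with bounds (-inf, +inf): OK
  at node 11 with bounds (-inf, 17): OK
  at node 13 with bounds (11, 17): OK
  at node 42 with bounds (17, +inf): OK
  at node 18 with bounds (17, 42): OK
  at node 32 with bounds (18, 42): OK
  at node 26 with bounds (18, 32): OK
No violation found at any node.
Result: Valid BST


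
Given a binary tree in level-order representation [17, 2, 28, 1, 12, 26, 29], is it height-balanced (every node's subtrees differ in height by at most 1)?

Tree (level-order array): [17, 2, 28, 1, 12, 26, 29]
Definition: a tree is height-balanced if, at every node, |h(left) - h(right)| <= 1 (empty subtree has height -1).
Bottom-up per-node check:
  node 1: h_left=-1, h_right=-1, diff=0 [OK], height=0
  node 12: h_left=-1, h_right=-1, diff=0 [OK], height=0
  node 2: h_left=0, h_right=0, diff=0 [OK], height=1
  node 26: h_left=-1, h_right=-1, diff=0 [OK], height=0
  node 29: h_left=-1, h_right=-1, diff=0 [OK], height=0
  node 28: h_left=0, h_right=0, diff=0 [OK], height=1
  node 17: h_left=1, h_right=1, diff=0 [OK], height=2
All nodes satisfy the balance condition.
Result: Balanced


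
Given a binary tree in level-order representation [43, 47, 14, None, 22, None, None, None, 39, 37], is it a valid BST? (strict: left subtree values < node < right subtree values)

Level-order array: [43, 47, 14, None, 22, None, None, None, 39, 37]
Validate using subtree bounds (lo, hi): at each node, require lo < value < hi,
then recurse left with hi=value and right with lo=value.
Preorder trace (stopping at first violation):
  at node 43 with bounds (-inf, +inf): OK
  at node 47 with bounds (-inf, 43): VIOLATION
Node 47 violates its bound: not (-inf < 47 < 43).
Result: Not a valid BST


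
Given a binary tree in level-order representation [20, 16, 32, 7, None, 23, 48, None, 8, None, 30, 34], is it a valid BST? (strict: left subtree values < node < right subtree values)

Level-order array: [20, 16, 32, 7, None, 23, 48, None, 8, None, 30, 34]
Validate using subtree bounds (lo, hi): at each node, require lo < value < hi,
then recurse left with hi=value and right with lo=value.
Preorder trace (stopping at first violation):
  at node 20 with bounds (-inf, +inf): OK
  at node 16 with bounds (-inf, 20): OK
  at node 7 with bounds (-inf, 16): OK
  at node 8 with bounds (7, 16): OK
  at node 32 with bounds (20, +inf): OK
  at node 23 with bounds (20, 32): OK
  at node 30 with bounds (23, 32): OK
  at node 48 with bounds (32, +inf): OK
  at node 34 with bounds (32, 48): OK
No violation found at any node.
Result: Valid BST


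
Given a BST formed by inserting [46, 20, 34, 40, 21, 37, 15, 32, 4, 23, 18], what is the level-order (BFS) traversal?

Tree insertion order: [46, 20, 34, 40, 21, 37, 15, 32, 4, 23, 18]
Tree (level-order array): [46, 20, None, 15, 34, 4, 18, 21, 40, None, None, None, None, None, 32, 37, None, 23]
BFS from the root, enqueuing left then right child of each popped node:
  queue [46] -> pop 46, enqueue [20], visited so far: [46]
  queue [20] -> pop 20, enqueue [15, 34], visited so far: [46, 20]
  queue [15, 34] -> pop 15, enqueue [4, 18], visited so far: [46, 20, 15]
  queue [34, 4, 18] -> pop 34, enqueue [21, 40], visited so far: [46, 20, 15, 34]
  queue [4, 18, 21, 40] -> pop 4, enqueue [none], visited so far: [46, 20, 15, 34, 4]
  queue [18, 21, 40] -> pop 18, enqueue [none], visited so far: [46, 20, 15, 34, 4, 18]
  queue [21, 40] -> pop 21, enqueue [32], visited so far: [46, 20, 15, 34, 4, 18, 21]
  queue [40, 32] -> pop 40, enqueue [37], visited so far: [46, 20, 15, 34, 4, 18, 21, 40]
  queue [32, 37] -> pop 32, enqueue [23], visited so far: [46, 20, 15, 34, 4, 18, 21, 40, 32]
  queue [37, 23] -> pop 37, enqueue [none], visited so far: [46, 20, 15, 34, 4, 18, 21, 40, 32, 37]
  queue [23] -> pop 23, enqueue [none], visited so far: [46, 20, 15, 34, 4, 18, 21, 40, 32, 37, 23]
Result: [46, 20, 15, 34, 4, 18, 21, 40, 32, 37, 23]


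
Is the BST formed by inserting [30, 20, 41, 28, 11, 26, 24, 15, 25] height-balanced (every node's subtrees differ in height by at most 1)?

Tree (level-order array): [30, 20, 41, 11, 28, None, None, None, 15, 26, None, None, None, 24, None, None, 25]
Definition: a tree is height-balanced if, at every node, |h(left) - h(right)| <= 1 (empty subtree has height -1).
Bottom-up per-node check:
  node 15: h_left=-1, h_right=-1, diff=0 [OK], height=0
  node 11: h_left=-1, h_right=0, diff=1 [OK], height=1
  node 25: h_left=-1, h_right=-1, diff=0 [OK], height=0
  node 24: h_left=-1, h_right=0, diff=1 [OK], height=1
  node 26: h_left=1, h_right=-1, diff=2 [FAIL (|1--1|=2 > 1)], height=2
  node 28: h_left=2, h_right=-1, diff=3 [FAIL (|2--1|=3 > 1)], height=3
  node 20: h_left=1, h_right=3, diff=2 [FAIL (|1-3|=2 > 1)], height=4
  node 41: h_left=-1, h_right=-1, diff=0 [OK], height=0
  node 30: h_left=4, h_right=0, diff=4 [FAIL (|4-0|=4 > 1)], height=5
Node 26 violates the condition: |1 - -1| = 2 > 1.
Result: Not balanced


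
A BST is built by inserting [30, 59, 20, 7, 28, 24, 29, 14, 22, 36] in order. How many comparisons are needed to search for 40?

Search path for 40: 30 -> 59 -> 36
Found: False
Comparisons: 3


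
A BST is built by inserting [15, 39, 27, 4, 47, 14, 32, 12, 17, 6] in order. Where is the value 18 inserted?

Starting tree (level order): [15, 4, 39, None, 14, 27, 47, 12, None, 17, 32, None, None, 6]
Insertion path: 15 -> 39 -> 27 -> 17
Result: insert 18 as right child of 17
Final tree (level order): [15, 4, 39, None, 14, 27, 47, 12, None, 17, 32, None, None, 6, None, None, 18]


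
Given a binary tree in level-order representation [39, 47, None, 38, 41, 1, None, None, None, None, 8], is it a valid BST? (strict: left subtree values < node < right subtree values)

Level-order array: [39, 47, None, 38, 41, 1, None, None, None, None, 8]
Validate using subtree bounds (lo, hi): at each node, require lo < value < hi,
then recurse left with hi=value and right with lo=value.
Preorder trace (stopping at first violation):
  at node 39 with bounds (-inf, +inf): OK
  at node 47 with bounds (-inf, 39): VIOLATION
Node 47 violates its bound: not (-inf < 47 < 39).
Result: Not a valid BST


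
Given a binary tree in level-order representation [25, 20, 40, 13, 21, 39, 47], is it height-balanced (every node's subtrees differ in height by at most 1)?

Tree (level-order array): [25, 20, 40, 13, 21, 39, 47]
Definition: a tree is height-balanced if, at every node, |h(left) - h(right)| <= 1 (empty subtree has height -1).
Bottom-up per-node check:
  node 13: h_left=-1, h_right=-1, diff=0 [OK], height=0
  node 21: h_left=-1, h_right=-1, diff=0 [OK], height=0
  node 20: h_left=0, h_right=0, diff=0 [OK], height=1
  node 39: h_left=-1, h_right=-1, diff=0 [OK], height=0
  node 47: h_left=-1, h_right=-1, diff=0 [OK], height=0
  node 40: h_left=0, h_right=0, diff=0 [OK], height=1
  node 25: h_left=1, h_right=1, diff=0 [OK], height=2
All nodes satisfy the balance condition.
Result: Balanced


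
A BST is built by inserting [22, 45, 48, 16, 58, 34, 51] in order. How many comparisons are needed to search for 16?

Search path for 16: 22 -> 16
Found: True
Comparisons: 2


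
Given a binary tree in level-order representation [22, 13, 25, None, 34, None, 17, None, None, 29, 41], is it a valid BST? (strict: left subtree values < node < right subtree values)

Level-order array: [22, 13, 25, None, 34, None, 17, None, None, 29, 41]
Validate using subtree bounds (lo, hi): at each node, require lo < value < hi,
then recurse left with hi=value and right with lo=value.
Preorder trace (stopping at first violation):
  at node 22 with bounds (-inf, +inf): OK
  at node 13 with bounds (-inf, 22): OK
  at node 34 with bounds (13, 22): VIOLATION
Node 34 violates its bound: not (13 < 34 < 22).
Result: Not a valid BST


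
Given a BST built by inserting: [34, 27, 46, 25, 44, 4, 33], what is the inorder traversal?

Tree insertion order: [34, 27, 46, 25, 44, 4, 33]
Tree (level-order array): [34, 27, 46, 25, 33, 44, None, 4]
Inorder traversal: [4, 25, 27, 33, 34, 44, 46]


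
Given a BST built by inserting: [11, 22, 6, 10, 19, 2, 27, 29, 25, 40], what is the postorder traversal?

Tree insertion order: [11, 22, 6, 10, 19, 2, 27, 29, 25, 40]
Tree (level-order array): [11, 6, 22, 2, 10, 19, 27, None, None, None, None, None, None, 25, 29, None, None, None, 40]
Postorder traversal: [2, 10, 6, 19, 25, 40, 29, 27, 22, 11]


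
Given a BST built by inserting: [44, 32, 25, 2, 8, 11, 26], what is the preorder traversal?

Tree insertion order: [44, 32, 25, 2, 8, 11, 26]
Tree (level-order array): [44, 32, None, 25, None, 2, 26, None, 8, None, None, None, 11]
Preorder traversal: [44, 32, 25, 2, 8, 11, 26]


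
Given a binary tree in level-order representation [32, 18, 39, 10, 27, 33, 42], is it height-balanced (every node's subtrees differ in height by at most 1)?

Tree (level-order array): [32, 18, 39, 10, 27, 33, 42]
Definition: a tree is height-balanced if, at every node, |h(left) - h(right)| <= 1 (empty subtree has height -1).
Bottom-up per-node check:
  node 10: h_left=-1, h_right=-1, diff=0 [OK], height=0
  node 27: h_left=-1, h_right=-1, diff=0 [OK], height=0
  node 18: h_left=0, h_right=0, diff=0 [OK], height=1
  node 33: h_left=-1, h_right=-1, diff=0 [OK], height=0
  node 42: h_left=-1, h_right=-1, diff=0 [OK], height=0
  node 39: h_left=0, h_right=0, diff=0 [OK], height=1
  node 32: h_left=1, h_right=1, diff=0 [OK], height=2
All nodes satisfy the balance condition.
Result: Balanced


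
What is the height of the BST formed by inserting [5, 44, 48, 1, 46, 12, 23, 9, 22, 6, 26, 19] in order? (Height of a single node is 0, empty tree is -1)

Insertion order: [5, 44, 48, 1, 46, 12, 23, 9, 22, 6, 26, 19]
Tree (level-order array): [5, 1, 44, None, None, 12, 48, 9, 23, 46, None, 6, None, 22, 26, None, None, None, None, 19]
Compute height bottom-up (empty subtree = -1):
  height(1) = 1 + max(-1, -1) = 0
  height(6) = 1 + max(-1, -1) = 0
  height(9) = 1 + max(0, -1) = 1
  height(19) = 1 + max(-1, -1) = 0
  height(22) = 1 + max(0, -1) = 1
  height(26) = 1 + max(-1, -1) = 0
  height(23) = 1 + max(1, 0) = 2
  height(12) = 1 + max(1, 2) = 3
  height(46) = 1 + max(-1, -1) = 0
  height(48) = 1 + max(0, -1) = 1
  height(44) = 1 + max(3, 1) = 4
  height(5) = 1 + max(0, 4) = 5
Height = 5


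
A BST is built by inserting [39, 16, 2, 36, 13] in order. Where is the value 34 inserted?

Starting tree (level order): [39, 16, None, 2, 36, None, 13]
Insertion path: 39 -> 16 -> 36
Result: insert 34 as left child of 36
Final tree (level order): [39, 16, None, 2, 36, None, 13, 34]


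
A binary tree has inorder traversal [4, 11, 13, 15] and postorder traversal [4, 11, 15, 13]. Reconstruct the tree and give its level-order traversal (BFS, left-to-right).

Inorder:   [4, 11, 13, 15]
Postorder: [4, 11, 15, 13]
Algorithm: postorder visits root last, so walk postorder right-to-left;
each value is the root of the current inorder slice — split it at that
value, recurse on the right subtree first, then the left.
Recursive splits:
  root=13; inorder splits into left=[4, 11], right=[15]
  root=15; inorder splits into left=[], right=[]
  root=11; inorder splits into left=[4], right=[]
  root=4; inorder splits into left=[], right=[]
Reconstructed level-order: [13, 11, 15, 4]


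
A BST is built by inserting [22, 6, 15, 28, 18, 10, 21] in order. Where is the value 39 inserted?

Starting tree (level order): [22, 6, 28, None, 15, None, None, 10, 18, None, None, None, 21]
Insertion path: 22 -> 28
Result: insert 39 as right child of 28
Final tree (level order): [22, 6, 28, None, 15, None, 39, 10, 18, None, None, None, None, None, 21]


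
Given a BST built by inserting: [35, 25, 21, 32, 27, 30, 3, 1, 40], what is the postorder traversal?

Tree insertion order: [35, 25, 21, 32, 27, 30, 3, 1, 40]
Tree (level-order array): [35, 25, 40, 21, 32, None, None, 3, None, 27, None, 1, None, None, 30]
Postorder traversal: [1, 3, 21, 30, 27, 32, 25, 40, 35]


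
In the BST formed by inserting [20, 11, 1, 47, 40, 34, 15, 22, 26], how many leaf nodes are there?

Tree built from: [20, 11, 1, 47, 40, 34, 15, 22, 26]
Tree (level-order array): [20, 11, 47, 1, 15, 40, None, None, None, None, None, 34, None, 22, None, None, 26]
Rule: A leaf has 0 children.
Per-node child counts:
  node 20: 2 child(ren)
  node 11: 2 child(ren)
  node 1: 0 child(ren)
  node 15: 0 child(ren)
  node 47: 1 child(ren)
  node 40: 1 child(ren)
  node 34: 1 child(ren)
  node 22: 1 child(ren)
  node 26: 0 child(ren)
Matching nodes: [1, 15, 26]
Count of leaf nodes: 3


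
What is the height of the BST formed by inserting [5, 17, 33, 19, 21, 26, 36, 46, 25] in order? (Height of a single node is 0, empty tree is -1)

Insertion order: [5, 17, 33, 19, 21, 26, 36, 46, 25]
Tree (level-order array): [5, None, 17, None, 33, 19, 36, None, 21, None, 46, None, 26, None, None, 25]
Compute height bottom-up (empty subtree = -1):
  height(25) = 1 + max(-1, -1) = 0
  height(26) = 1 + max(0, -1) = 1
  height(21) = 1 + max(-1, 1) = 2
  height(19) = 1 + max(-1, 2) = 3
  height(46) = 1 + max(-1, -1) = 0
  height(36) = 1 + max(-1, 0) = 1
  height(33) = 1 + max(3, 1) = 4
  height(17) = 1 + max(-1, 4) = 5
  height(5) = 1 + max(-1, 5) = 6
Height = 6


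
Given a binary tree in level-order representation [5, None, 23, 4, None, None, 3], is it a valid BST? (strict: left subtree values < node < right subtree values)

Level-order array: [5, None, 23, 4, None, None, 3]
Validate using subtree bounds (lo, hi): at each node, require lo < value < hi,
then recurse left with hi=value and right with lo=value.
Preorder trace (stopping at first violation):
  at node 5 with bounds (-inf, +inf): OK
  at node 23 with bounds (5, +inf): OK
  at node 4 with bounds (5, 23): VIOLATION
Node 4 violates its bound: not (5 < 4 < 23).
Result: Not a valid BST


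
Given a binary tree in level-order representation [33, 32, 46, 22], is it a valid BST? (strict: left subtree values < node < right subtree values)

Level-order array: [33, 32, 46, 22]
Validate using subtree bounds (lo, hi): at each node, require lo < value < hi,
then recurse left with hi=value and right with lo=value.
Preorder trace (stopping at first violation):
  at node 33 with bounds (-inf, +inf): OK
  at node 32 with bounds (-inf, 33): OK
  at node 22 with bounds (-inf, 32): OK
  at node 46 with bounds (33, +inf): OK
No violation found at any node.
Result: Valid BST


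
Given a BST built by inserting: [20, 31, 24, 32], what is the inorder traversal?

Tree insertion order: [20, 31, 24, 32]
Tree (level-order array): [20, None, 31, 24, 32]
Inorder traversal: [20, 24, 31, 32]


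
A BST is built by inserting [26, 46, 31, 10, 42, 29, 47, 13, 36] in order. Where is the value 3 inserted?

Starting tree (level order): [26, 10, 46, None, 13, 31, 47, None, None, 29, 42, None, None, None, None, 36]
Insertion path: 26 -> 10
Result: insert 3 as left child of 10
Final tree (level order): [26, 10, 46, 3, 13, 31, 47, None, None, None, None, 29, 42, None, None, None, None, 36]


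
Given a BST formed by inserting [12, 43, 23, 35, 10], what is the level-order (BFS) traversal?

Tree insertion order: [12, 43, 23, 35, 10]
Tree (level-order array): [12, 10, 43, None, None, 23, None, None, 35]
BFS from the root, enqueuing left then right child of each popped node:
  queue [12] -> pop 12, enqueue [10, 43], visited so far: [12]
  queue [10, 43] -> pop 10, enqueue [none], visited so far: [12, 10]
  queue [43] -> pop 43, enqueue [23], visited so far: [12, 10, 43]
  queue [23] -> pop 23, enqueue [35], visited so far: [12, 10, 43, 23]
  queue [35] -> pop 35, enqueue [none], visited so far: [12, 10, 43, 23, 35]
Result: [12, 10, 43, 23, 35]


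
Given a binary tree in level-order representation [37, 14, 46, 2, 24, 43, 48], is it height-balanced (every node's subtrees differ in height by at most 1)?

Tree (level-order array): [37, 14, 46, 2, 24, 43, 48]
Definition: a tree is height-balanced if, at every node, |h(left) - h(right)| <= 1 (empty subtree has height -1).
Bottom-up per-node check:
  node 2: h_left=-1, h_right=-1, diff=0 [OK], height=0
  node 24: h_left=-1, h_right=-1, diff=0 [OK], height=0
  node 14: h_left=0, h_right=0, diff=0 [OK], height=1
  node 43: h_left=-1, h_right=-1, diff=0 [OK], height=0
  node 48: h_left=-1, h_right=-1, diff=0 [OK], height=0
  node 46: h_left=0, h_right=0, diff=0 [OK], height=1
  node 37: h_left=1, h_right=1, diff=0 [OK], height=2
All nodes satisfy the balance condition.
Result: Balanced


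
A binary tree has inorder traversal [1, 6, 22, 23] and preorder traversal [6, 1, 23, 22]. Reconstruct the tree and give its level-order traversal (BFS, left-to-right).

Inorder:  [1, 6, 22, 23]
Preorder: [6, 1, 23, 22]
Algorithm: preorder visits root first, so consume preorder in order;
for each root, split the current inorder slice at that value into
left-subtree inorder and right-subtree inorder, then recurse.
Recursive splits:
  root=6; inorder splits into left=[1], right=[22, 23]
  root=1; inorder splits into left=[], right=[]
  root=23; inorder splits into left=[22], right=[]
  root=22; inorder splits into left=[], right=[]
Reconstructed level-order: [6, 1, 23, 22]


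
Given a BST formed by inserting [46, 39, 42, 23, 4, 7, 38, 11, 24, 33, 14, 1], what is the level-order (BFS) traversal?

Tree insertion order: [46, 39, 42, 23, 4, 7, 38, 11, 24, 33, 14, 1]
Tree (level-order array): [46, 39, None, 23, 42, 4, 38, None, None, 1, 7, 24, None, None, None, None, 11, None, 33, None, 14]
BFS from the root, enqueuing left then right child of each popped node:
  queue [46] -> pop 46, enqueue [39], visited so far: [46]
  queue [39] -> pop 39, enqueue [23, 42], visited so far: [46, 39]
  queue [23, 42] -> pop 23, enqueue [4, 38], visited so far: [46, 39, 23]
  queue [42, 4, 38] -> pop 42, enqueue [none], visited so far: [46, 39, 23, 42]
  queue [4, 38] -> pop 4, enqueue [1, 7], visited so far: [46, 39, 23, 42, 4]
  queue [38, 1, 7] -> pop 38, enqueue [24], visited so far: [46, 39, 23, 42, 4, 38]
  queue [1, 7, 24] -> pop 1, enqueue [none], visited so far: [46, 39, 23, 42, 4, 38, 1]
  queue [7, 24] -> pop 7, enqueue [11], visited so far: [46, 39, 23, 42, 4, 38, 1, 7]
  queue [24, 11] -> pop 24, enqueue [33], visited so far: [46, 39, 23, 42, 4, 38, 1, 7, 24]
  queue [11, 33] -> pop 11, enqueue [14], visited so far: [46, 39, 23, 42, 4, 38, 1, 7, 24, 11]
  queue [33, 14] -> pop 33, enqueue [none], visited so far: [46, 39, 23, 42, 4, 38, 1, 7, 24, 11, 33]
  queue [14] -> pop 14, enqueue [none], visited so far: [46, 39, 23, 42, 4, 38, 1, 7, 24, 11, 33, 14]
Result: [46, 39, 23, 42, 4, 38, 1, 7, 24, 11, 33, 14]
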